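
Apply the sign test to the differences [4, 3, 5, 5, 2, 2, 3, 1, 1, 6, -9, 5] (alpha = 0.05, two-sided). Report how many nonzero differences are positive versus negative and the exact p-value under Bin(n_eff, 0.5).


Step 1: Discard zero differences. Original n = 12; n_eff = number of nonzero differences = 12.
Nonzero differences (with sign): +4, +3, +5, +5, +2, +2, +3, +1, +1, +6, -9, +5
Step 2: Count signs: positive = 11, negative = 1.
Step 3: Under H0: P(positive) = 0.5, so the number of positives S ~ Bin(12, 0.5).
Step 4: Two-sided exact p-value = sum of Bin(12,0.5) probabilities at or below the observed probability = 0.006348.
Step 5: alpha = 0.05. reject H0.

n_eff = 12, pos = 11, neg = 1, p = 0.006348, reject H0.


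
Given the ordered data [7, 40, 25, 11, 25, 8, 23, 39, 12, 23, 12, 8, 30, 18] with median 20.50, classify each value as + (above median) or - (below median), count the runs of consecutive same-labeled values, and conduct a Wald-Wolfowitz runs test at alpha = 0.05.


Step 1: Compute median = 20.50; label A = above, B = below.
Labels in order: BAABABAABABBAB  (n_A = 7, n_B = 7)
Step 2: Count runs R = 11.
Step 3: Under H0 (random ordering), E[R] = 2*n_A*n_B/(n_A+n_B) + 1 = 2*7*7/14 + 1 = 8.0000.
        Var[R] = 2*n_A*n_B*(2*n_A*n_B - n_A - n_B) / ((n_A+n_B)^2 * (n_A+n_B-1)) = 8232/2548 = 3.2308.
        SD[R] = 1.7974.
Step 4: Continuity-corrected z = (R - 0.5 - E[R]) / SD[R] = (11 - 0.5 - 8.0000) / 1.7974 = 1.3909.
Step 5: Two-sided p-value via normal approximation = 2*(1 - Phi(|z|)) = 0.164264.
Step 6: alpha = 0.05. fail to reject H0.

R = 11, z = 1.3909, p = 0.164264, fail to reject H0.


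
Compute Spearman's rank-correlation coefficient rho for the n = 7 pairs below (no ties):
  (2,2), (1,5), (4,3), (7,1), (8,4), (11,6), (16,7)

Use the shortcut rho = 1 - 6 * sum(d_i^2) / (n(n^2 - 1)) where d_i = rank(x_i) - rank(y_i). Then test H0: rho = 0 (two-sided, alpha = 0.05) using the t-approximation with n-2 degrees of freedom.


Step 1: Rank x and y separately (midranks; no ties here).
rank(x): 2->2, 1->1, 4->3, 7->4, 8->5, 11->6, 16->7
rank(y): 2->2, 5->5, 3->3, 1->1, 4->4, 6->6, 7->7
Step 2: d_i = R_x(i) - R_y(i); compute d_i^2.
  (2-2)^2=0, (1-5)^2=16, (3-3)^2=0, (4-1)^2=9, (5-4)^2=1, (6-6)^2=0, (7-7)^2=0
sum(d^2) = 26.
Step 3: rho = 1 - 6*26 / (7*(7^2 - 1)) = 1 - 156/336 = 0.535714.
Step 4: Under H0, t = rho * sqrt((n-2)/(1-rho^2)) = 1.4186 ~ t(5).
Step 5: Two-sided p-value from the t-distribution with 5 df = 0.215217.
Step 6: alpha = 0.05. fail to reject H0.

rho = 0.5357, p = 0.215217, fail to reject H0 at alpha = 0.05.


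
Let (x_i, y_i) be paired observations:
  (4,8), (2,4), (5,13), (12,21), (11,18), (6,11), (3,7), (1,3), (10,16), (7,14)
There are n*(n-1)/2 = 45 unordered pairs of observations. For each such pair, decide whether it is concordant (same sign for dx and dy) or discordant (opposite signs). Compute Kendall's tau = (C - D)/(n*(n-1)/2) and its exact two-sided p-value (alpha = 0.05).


Step 1: Enumerate the 45 unordered pairs (i,j) with i<j and classify each by sign(x_j-x_i) * sign(y_j-y_i).
  (1,2):dx=-2,dy=-4->C; (1,3):dx=+1,dy=+5->C; (1,4):dx=+8,dy=+13->C; (1,5):dx=+7,dy=+10->C
  (1,6):dx=+2,dy=+3->C; (1,7):dx=-1,dy=-1->C; (1,8):dx=-3,dy=-5->C; (1,9):dx=+6,dy=+8->C
  (1,10):dx=+3,dy=+6->C; (2,3):dx=+3,dy=+9->C; (2,4):dx=+10,dy=+17->C; (2,5):dx=+9,dy=+14->C
  (2,6):dx=+4,dy=+7->C; (2,7):dx=+1,dy=+3->C; (2,8):dx=-1,dy=-1->C; (2,9):dx=+8,dy=+12->C
  (2,10):dx=+5,dy=+10->C; (3,4):dx=+7,dy=+8->C; (3,5):dx=+6,dy=+5->C; (3,6):dx=+1,dy=-2->D
  (3,7):dx=-2,dy=-6->C; (3,8):dx=-4,dy=-10->C; (3,9):dx=+5,dy=+3->C; (3,10):dx=+2,dy=+1->C
  (4,5):dx=-1,dy=-3->C; (4,6):dx=-6,dy=-10->C; (4,7):dx=-9,dy=-14->C; (4,8):dx=-11,dy=-18->C
  (4,9):dx=-2,dy=-5->C; (4,10):dx=-5,dy=-7->C; (5,6):dx=-5,dy=-7->C; (5,7):dx=-8,dy=-11->C
  (5,8):dx=-10,dy=-15->C; (5,9):dx=-1,dy=-2->C; (5,10):dx=-4,dy=-4->C; (6,7):dx=-3,dy=-4->C
  (6,8):dx=-5,dy=-8->C; (6,9):dx=+4,dy=+5->C; (6,10):dx=+1,dy=+3->C; (7,8):dx=-2,dy=-4->C
  (7,9):dx=+7,dy=+9->C; (7,10):dx=+4,dy=+7->C; (8,9):dx=+9,dy=+13->C; (8,10):dx=+6,dy=+11->C
  (9,10):dx=-3,dy=-2->C
Step 2: C = 44, D = 1, total pairs = 45.
Step 3: tau = (C - D)/(n(n-1)/2) = (44 - 1)/45 = 0.955556.
Step 4: Exact two-sided p-value (enumerate n! = 3628800 permutations of y under H0): p = 0.000006.
Step 5: alpha = 0.05. reject H0.

tau_b = 0.9556 (C=44, D=1), p = 0.000006, reject H0.


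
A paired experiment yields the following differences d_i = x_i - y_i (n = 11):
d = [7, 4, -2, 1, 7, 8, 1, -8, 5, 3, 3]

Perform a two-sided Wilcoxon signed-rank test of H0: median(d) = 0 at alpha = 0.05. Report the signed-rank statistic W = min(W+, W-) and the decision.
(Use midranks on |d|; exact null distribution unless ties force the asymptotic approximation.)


Step 1: Drop any zero differences (none here) and take |d_i|.
|d| = [7, 4, 2, 1, 7, 8, 1, 8, 5, 3, 3]
Step 2: Midrank |d_i| (ties get averaged ranks).
ranks: |7|->8.5, |4|->6, |2|->3, |1|->1.5, |7|->8.5, |8|->10.5, |1|->1.5, |8|->10.5, |5|->7, |3|->4.5, |3|->4.5
Step 3: Attach original signs; sum ranks with positive sign and with negative sign.
W+ = 8.5 + 6 + 1.5 + 8.5 + 10.5 + 1.5 + 7 + 4.5 + 4.5 = 52.5
W- = 3 + 10.5 = 13.5
(Check: W+ + W- = 66 should equal n(n+1)/2 = 66.)
Step 4: Test statistic W = min(W+, W-) = 13.5.
Step 5: Ties in |d|, so use the tie-corrected normal approximation.
        E[W] = n(n+1)/4 = 11*12/4 = 33.
        Tie groups: |d|=1 (t=2), |d|=3 (t=2), |d|=7 (t=2), |d|=8 (t=2); sum(t^3 - t) = 24.
        Var[W] = n(n+1)(2n+1)/24 - sum(t^3-t)/48 = 3036/24 - 24/48 = 126.
        z = (W - E[W]) / sqrt(Var[W]) = (13.5 - 33) / 11.2250 = -1.7372.
        Two-sided p = 2*Phi(z) = 0.082352.
Step 6: alpha = 0.05. fail to reject H0.

W+ = 52.5, W- = 13.5, W = min = 13.5, p = 0.082352, fail to reject H0.


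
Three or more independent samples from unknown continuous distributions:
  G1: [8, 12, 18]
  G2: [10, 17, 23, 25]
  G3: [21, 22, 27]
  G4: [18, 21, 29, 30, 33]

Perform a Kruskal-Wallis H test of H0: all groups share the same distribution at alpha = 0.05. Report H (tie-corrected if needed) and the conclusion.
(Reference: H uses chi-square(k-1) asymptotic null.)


Step 1: Combine all N = 15 observations and assign midranks.
sorted (value, group, rank): (8,G1,1), (10,G2,2), (12,G1,3), (17,G2,4), (18,G1,5.5), (18,G4,5.5), (21,G3,7.5), (21,G4,7.5), (22,G3,9), (23,G2,10), (25,G2,11), (27,G3,12), (29,G4,13), (30,G4,14), (33,G4,15)
Step 2: Sum ranks within each group.
R_1 = 9.5 (n_1 = 3)
R_2 = 27 (n_2 = 4)
R_3 = 28.5 (n_3 = 3)
R_4 = 55 (n_4 = 5)
Step 3: H = 12/(N(N+1)) * sum(R_i^2/n_i) - 3(N+1)
     = 12/(15*16) * (9.5^2/3 + 27^2/4 + 28.5^2/3 + 55^2/5) - 3*16
     = 0.050000 * 1088.08 - 48
     = 6.404167.
Step 4: Ties present; correction factor C = 1 - 12/(15^3 - 15) = 0.996429. Corrected H = 6.404167 / 0.996429 = 6.427121.
Step 5: Under H0, H ~ chi^2(3); p-value = 0.092581.
Step 6: alpha = 0.05. fail to reject H0.

H = 6.4271, df = 3, p = 0.092581, fail to reject H0.


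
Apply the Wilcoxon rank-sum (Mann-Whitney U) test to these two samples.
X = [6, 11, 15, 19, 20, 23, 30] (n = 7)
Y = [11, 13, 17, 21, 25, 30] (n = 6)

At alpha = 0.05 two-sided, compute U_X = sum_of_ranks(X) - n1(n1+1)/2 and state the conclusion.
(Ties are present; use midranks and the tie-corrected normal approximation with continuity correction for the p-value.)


Step 1: Combine and sort all 13 observations; assign midranks.
sorted (value, group): (6,X), (11,X), (11,Y), (13,Y), (15,X), (17,Y), (19,X), (20,X), (21,Y), (23,X), (25,Y), (30,X), (30,Y)
ranks: 6->1, 11->2.5, 11->2.5, 13->4, 15->5, 17->6, 19->7, 20->8, 21->9, 23->10, 25->11, 30->12.5, 30->12.5
Step 2: Rank sum for X: R1 = 1 + 2.5 + 5 + 7 + 8 + 10 + 12.5 = 46.
Step 3: U_X = R1 - n1(n1+1)/2 = 46 - 7*8/2 = 46 - 28 = 18.
       U_Y = n1*n2 - U_X = 42 - 18 = 24.
Step 4: Ties are present, so use the tie-corrected normal approximation (with continuity correction) for the p-value.
Step 5: p-value = 0.720247; compare to alpha = 0.05. fail to reject H0.

U_X = 18, p = 0.720247, fail to reject H0 at alpha = 0.05.


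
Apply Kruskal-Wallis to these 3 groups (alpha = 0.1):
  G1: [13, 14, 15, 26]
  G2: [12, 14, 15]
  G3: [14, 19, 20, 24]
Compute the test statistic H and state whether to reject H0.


Step 1: Combine all N = 11 observations and assign midranks.
sorted (value, group, rank): (12,G2,1), (13,G1,2), (14,G1,4), (14,G2,4), (14,G3,4), (15,G1,6.5), (15,G2,6.5), (19,G3,8), (20,G3,9), (24,G3,10), (26,G1,11)
Step 2: Sum ranks within each group.
R_1 = 23.5 (n_1 = 4)
R_2 = 11.5 (n_2 = 3)
R_3 = 31 (n_3 = 4)
Step 3: H = 12/(N(N+1)) * sum(R_i^2/n_i) - 3(N+1)
     = 12/(11*12) * (23.5^2/4 + 11.5^2/3 + 31^2/4) - 3*12
     = 0.090909 * 422.396 - 36
     = 2.399621.
Step 4: Ties present; correction factor C = 1 - 30/(11^3 - 11) = 0.977273. Corrected H = 2.399621 / 0.977273 = 2.455426.
Step 5: Under H0, H ~ chi^2(2); p-value = 0.292962.
Step 6: alpha = 0.1. fail to reject H0.

H = 2.4554, df = 2, p = 0.292962, fail to reject H0.


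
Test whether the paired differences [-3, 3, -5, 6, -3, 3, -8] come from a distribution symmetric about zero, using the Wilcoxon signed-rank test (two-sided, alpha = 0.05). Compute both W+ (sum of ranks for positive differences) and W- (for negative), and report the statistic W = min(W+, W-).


Step 1: Drop any zero differences (none here) and take |d_i|.
|d| = [3, 3, 5, 6, 3, 3, 8]
Step 2: Midrank |d_i| (ties get averaged ranks).
ranks: |3|->2.5, |3|->2.5, |5|->5, |6|->6, |3|->2.5, |3|->2.5, |8|->7
Step 3: Attach original signs; sum ranks with positive sign and with negative sign.
W+ = 2.5 + 6 + 2.5 = 11
W- = 2.5 + 5 + 2.5 + 7 = 17
(Check: W+ + W- = 28 should equal n(n+1)/2 = 28.)
Step 4: Test statistic W = min(W+, W-) = 11.
Step 5: Ties in |d|, so use the tie-corrected normal approximation.
        E[W] = n(n+1)/4 = 7*8/4 = 14.
        Tie groups: |d|=3 (t=4); sum(t^3 - t) = 60.
        Var[W] = n(n+1)(2n+1)/24 - sum(t^3-t)/48 = 840/24 - 60/48 = 33.75.
        z = (W - E[W]) / sqrt(Var[W]) = (11 - 14) / 5.8095 = -0.5164.
        Two-sided p = 2*Phi(z) = 0.605577.
Step 6: alpha = 0.05. fail to reject H0.

W+ = 11, W- = 17, W = min = 11, p = 0.605577, fail to reject H0.


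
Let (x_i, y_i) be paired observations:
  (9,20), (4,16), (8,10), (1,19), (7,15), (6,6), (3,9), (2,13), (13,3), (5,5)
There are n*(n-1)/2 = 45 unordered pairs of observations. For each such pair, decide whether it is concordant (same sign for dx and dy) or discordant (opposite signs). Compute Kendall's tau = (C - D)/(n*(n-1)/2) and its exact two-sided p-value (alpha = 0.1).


Step 1: Enumerate the 45 unordered pairs (i,j) with i<j and classify each by sign(x_j-x_i) * sign(y_j-y_i).
  (1,2):dx=-5,dy=-4->C; (1,3):dx=-1,dy=-10->C; (1,4):dx=-8,dy=-1->C; (1,5):dx=-2,dy=-5->C
  (1,6):dx=-3,dy=-14->C; (1,7):dx=-6,dy=-11->C; (1,8):dx=-7,dy=-7->C; (1,9):dx=+4,dy=-17->D
  (1,10):dx=-4,dy=-15->C; (2,3):dx=+4,dy=-6->D; (2,4):dx=-3,dy=+3->D; (2,5):dx=+3,dy=-1->D
  (2,6):dx=+2,dy=-10->D; (2,7):dx=-1,dy=-7->C; (2,8):dx=-2,dy=-3->C; (2,9):dx=+9,dy=-13->D
  (2,10):dx=+1,dy=-11->D; (3,4):dx=-7,dy=+9->D; (3,5):dx=-1,dy=+5->D; (3,6):dx=-2,dy=-4->C
  (3,7):dx=-5,dy=-1->C; (3,8):dx=-6,dy=+3->D; (3,9):dx=+5,dy=-7->D; (3,10):dx=-3,dy=-5->C
  (4,5):dx=+6,dy=-4->D; (4,6):dx=+5,dy=-13->D; (4,7):dx=+2,dy=-10->D; (4,8):dx=+1,dy=-6->D
  (4,9):dx=+12,dy=-16->D; (4,10):dx=+4,dy=-14->D; (5,6):dx=-1,dy=-9->C; (5,7):dx=-4,dy=-6->C
  (5,8):dx=-5,dy=-2->C; (5,9):dx=+6,dy=-12->D; (5,10):dx=-2,dy=-10->C; (6,7):dx=-3,dy=+3->D
  (6,8):dx=-4,dy=+7->D; (6,9):dx=+7,dy=-3->D; (6,10):dx=-1,dy=-1->C; (7,8):dx=-1,dy=+4->D
  (7,9):dx=+10,dy=-6->D; (7,10):dx=+2,dy=-4->D; (8,9):dx=+11,dy=-10->D; (8,10):dx=+3,dy=-8->D
  (9,10):dx=-8,dy=+2->D
Step 2: C = 18, D = 27, total pairs = 45.
Step 3: tau = (C - D)/(n(n-1)/2) = (18 - 27)/45 = -0.200000.
Step 4: Exact two-sided p-value (enumerate n! = 3628800 permutations of y under H0): p = 0.484313.
Step 5: alpha = 0.1. fail to reject H0.

tau_b = -0.2000 (C=18, D=27), p = 0.484313, fail to reject H0.


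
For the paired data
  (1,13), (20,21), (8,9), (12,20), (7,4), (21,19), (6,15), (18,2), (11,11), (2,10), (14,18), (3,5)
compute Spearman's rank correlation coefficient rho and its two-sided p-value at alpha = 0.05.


Step 1: Rank x and y separately (midranks; no ties here).
rank(x): 1->1, 20->11, 8->6, 12->8, 7->5, 21->12, 6->4, 18->10, 11->7, 2->2, 14->9, 3->3
rank(y): 13->7, 21->12, 9->4, 20->11, 4->2, 19->10, 15->8, 2->1, 11->6, 10->5, 18->9, 5->3
Step 2: d_i = R_x(i) - R_y(i); compute d_i^2.
  (1-7)^2=36, (11-12)^2=1, (6-4)^2=4, (8-11)^2=9, (5-2)^2=9, (12-10)^2=4, (4-8)^2=16, (10-1)^2=81, (7-6)^2=1, (2-5)^2=9, (9-9)^2=0, (3-3)^2=0
sum(d^2) = 170.
Step 3: rho = 1 - 6*170 / (12*(12^2 - 1)) = 1 - 1020/1716 = 0.405594.
Step 4: Under H0, t = rho * sqrt((n-2)/(1-rho^2)) = 1.4032 ~ t(10).
Step 5: Two-sided p-value from the t-distribution with 10 df = 0.190836.
Step 6: alpha = 0.05. fail to reject H0.

rho = 0.4056, p = 0.190836, fail to reject H0 at alpha = 0.05.


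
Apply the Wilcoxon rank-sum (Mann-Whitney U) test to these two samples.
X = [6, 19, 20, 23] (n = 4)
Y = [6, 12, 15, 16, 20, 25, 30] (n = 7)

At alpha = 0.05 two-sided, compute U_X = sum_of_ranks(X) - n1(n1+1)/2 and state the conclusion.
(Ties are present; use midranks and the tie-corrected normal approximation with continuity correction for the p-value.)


Step 1: Combine and sort all 11 observations; assign midranks.
sorted (value, group): (6,X), (6,Y), (12,Y), (15,Y), (16,Y), (19,X), (20,X), (20,Y), (23,X), (25,Y), (30,Y)
ranks: 6->1.5, 6->1.5, 12->3, 15->4, 16->5, 19->6, 20->7.5, 20->7.5, 23->9, 25->10, 30->11
Step 2: Rank sum for X: R1 = 1.5 + 6 + 7.5 + 9 = 24.
Step 3: U_X = R1 - n1(n1+1)/2 = 24 - 4*5/2 = 24 - 10 = 14.
       U_Y = n1*n2 - U_X = 28 - 14 = 14.
Step 4: Ties are present, so use the tie-corrected normal approximation (with continuity correction) for the p-value.
Step 5: p-value = 1.000000; compare to alpha = 0.05. fail to reject H0.

U_X = 14, p = 1.000000, fail to reject H0 at alpha = 0.05.


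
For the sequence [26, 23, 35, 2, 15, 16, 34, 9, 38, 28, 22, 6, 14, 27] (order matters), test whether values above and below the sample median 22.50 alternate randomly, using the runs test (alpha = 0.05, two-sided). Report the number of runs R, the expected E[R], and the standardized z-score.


Step 1: Compute median = 22.50; label A = above, B = below.
Labels in order: AAABBBABAABBBA  (n_A = 7, n_B = 7)
Step 2: Count runs R = 7.
Step 3: Under H0 (random ordering), E[R] = 2*n_A*n_B/(n_A+n_B) + 1 = 2*7*7/14 + 1 = 8.0000.
        Var[R] = 2*n_A*n_B*(2*n_A*n_B - n_A - n_B) / ((n_A+n_B)^2 * (n_A+n_B-1)) = 8232/2548 = 3.2308.
        SD[R] = 1.7974.
Step 4: Continuity-corrected z = (R + 0.5 - E[R]) / SD[R] = (7 + 0.5 - 8.0000) / 1.7974 = -0.2782.
Step 5: Two-sided p-value via normal approximation = 2*(1 - Phi(|z|)) = 0.780879.
Step 6: alpha = 0.05. fail to reject H0.

R = 7, z = -0.2782, p = 0.780879, fail to reject H0.


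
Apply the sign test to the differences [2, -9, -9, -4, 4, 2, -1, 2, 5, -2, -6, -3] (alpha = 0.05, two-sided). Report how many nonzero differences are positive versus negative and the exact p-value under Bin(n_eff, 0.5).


Step 1: Discard zero differences. Original n = 12; n_eff = number of nonzero differences = 12.
Nonzero differences (with sign): +2, -9, -9, -4, +4, +2, -1, +2, +5, -2, -6, -3
Step 2: Count signs: positive = 5, negative = 7.
Step 3: Under H0: P(positive) = 0.5, so the number of positives S ~ Bin(12, 0.5).
Step 4: Two-sided exact p-value = sum of Bin(12,0.5) probabilities at or below the observed probability = 0.774414.
Step 5: alpha = 0.05. fail to reject H0.

n_eff = 12, pos = 5, neg = 7, p = 0.774414, fail to reject H0.


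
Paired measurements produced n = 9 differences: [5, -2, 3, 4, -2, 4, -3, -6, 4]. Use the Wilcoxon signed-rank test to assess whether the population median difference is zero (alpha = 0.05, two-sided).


Step 1: Drop any zero differences (none here) and take |d_i|.
|d| = [5, 2, 3, 4, 2, 4, 3, 6, 4]
Step 2: Midrank |d_i| (ties get averaged ranks).
ranks: |5|->8, |2|->1.5, |3|->3.5, |4|->6, |2|->1.5, |4|->6, |3|->3.5, |6|->9, |4|->6
Step 3: Attach original signs; sum ranks with positive sign and with negative sign.
W+ = 8 + 3.5 + 6 + 6 + 6 = 29.5
W- = 1.5 + 1.5 + 3.5 + 9 = 15.5
(Check: W+ + W- = 45 should equal n(n+1)/2 = 45.)
Step 4: Test statistic W = min(W+, W-) = 15.5.
Step 5: Ties in |d|, so use the tie-corrected normal approximation.
        E[W] = n(n+1)/4 = 9*10/4 = 22.5.
        Tie groups: |d|=2 (t=2), |d|=3 (t=2), |d|=4 (t=3); sum(t^3 - t) = 36.
        Var[W] = n(n+1)(2n+1)/24 - sum(t^3-t)/48 = 1710/24 - 36/48 = 70.5.
        z = (W - E[W]) / sqrt(Var[W]) = (15.5 - 22.5) / 8.3964 = -0.8337.
        Two-sided p = 2*Phi(z) = 0.404457.
Step 6: alpha = 0.05. fail to reject H0.

W+ = 29.5, W- = 15.5, W = min = 15.5, p = 0.404457, fail to reject H0.


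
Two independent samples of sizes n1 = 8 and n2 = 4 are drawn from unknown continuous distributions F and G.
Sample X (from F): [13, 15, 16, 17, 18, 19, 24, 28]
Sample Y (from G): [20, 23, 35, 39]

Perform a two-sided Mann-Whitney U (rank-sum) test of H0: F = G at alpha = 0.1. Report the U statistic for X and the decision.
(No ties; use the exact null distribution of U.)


Step 1: Combine and sort all 12 observations; assign midranks.
sorted (value, group): (13,X), (15,X), (16,X), (17,X), (18,X), (19,X), (20,Y), (23,Y), (24,X), (28,X), (35,Y), (39,Y)
ranks: 13->1, 15->2, 16->3, 17->4, 18->5, 19->6, 20->7, 23->8, 24->9, 28->10, 35->11, 39->12
Step 2: Rank sum for X: R1 = 1 + 2 + 3 + 4 + 5 + 6 + 9 + 10 = 40.
Step 3: U_X = R1 - n1(n1+1)/2 = 40 - 8*9/2 = 40 - 36 = 4.
       U_Y = n1*n2 - U_X = 32 - 4 = 28.
Step 4: No ties, so the exact null distribution of U (based on enumerating the C(12,8) = 495 equally likely rank assignments) gives the two-sided p-value.
Step 5: p-value = 0.048485; compare to alpha = 0.1. reject H0.

U_X = 4, p = 0.048485, reject H0 at alpha = 0.1.


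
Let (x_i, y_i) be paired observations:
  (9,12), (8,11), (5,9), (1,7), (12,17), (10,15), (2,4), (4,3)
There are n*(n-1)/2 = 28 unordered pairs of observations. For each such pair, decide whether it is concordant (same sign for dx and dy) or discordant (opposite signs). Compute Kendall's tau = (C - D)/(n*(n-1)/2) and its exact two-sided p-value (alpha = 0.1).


Step 1: Enumerate the 28 unordered pairs (i,j) with i<j and classify each by sign(x_j-x_i) * sign(y_j-y_i).
  (1,2):dx=-1,dy=-1->C; (1,3):dx=-4,dy=-3->C; (1,4):dx=-8,dy=-5->C; (1,5):dx=+3,dy=+5->C
  (1,6):dx=+1,dy=+3->C; (1,7):dx=-7,dy=-8->C; (1,8):dx=-5,dy=-9->C; (2,3):dx=-3,dy=-2->C
  (2,4):dx=-7,dy=-4->C; (2,5):dx=+4,dy=+6->C; (2,6):dx=+2,dy=+4->C; (2,7):dx=-6,dy=-7->C
  (2,8):dx=-4,dy=-8->C; (3,4):dx=-4,dy=-2->C; (3,5):dx=+7,dy=+8->C; (3,6):dx=+5,dy=+6->C
  (3,7):dx=-3,dy=-5->C; (3,8):dx=-1,dy=-6->C; (4,5):dx=+11,dy=+10->C; (4,6):dx=+9,dy=+8->C
  (4,7):dx=+1,dy=-3->D; (4,8):dx=+3,dy=-4->D; (5,6):dx=-2,dy=-2->C; (5,7):dx=-10,dy=-13->C
  (5,8):dx=-8,dy=-14->C; (6,7):dx=-8,dy=-11->C; (6,8):dx=-6,dy=-12->C; (7,8):dx=+2,dy=-1->D
Step 2: C = 25, D = 3, total pairs = 28.
Step 3: tau = (C - D)/(n(n-1)/2) = (25 - 3)/28 = 0.785714.
Step 4: Exact two-sided p-value (enumerate n! = 40320 permutations of y under H0): p = 0.005506.
Step 5: alpha = 0.1. reject H0.

tau_b = 0.7857 (C=25, D=3), p = 0.005506, reject H0.


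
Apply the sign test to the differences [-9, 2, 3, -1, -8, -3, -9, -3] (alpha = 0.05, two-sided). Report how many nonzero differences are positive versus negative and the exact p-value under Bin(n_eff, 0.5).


Step 1: Discard zero differences. Original n = 8; n_eff = number of nonzero differences = 8.
Nonzero differences (with sign): -9, +2, +3, -1, -8, -3, -9, -3
Step 2: Count signs: positive = 2, negative = 6.
Step 3: Under H0: P(positive) = 0.5, so the number of positives S ~ Bin(8, 0.5).
Step 4: Two-sided exact p-value = sum of Bin(8,0.5) probabilities at or below the observed probability = 0.289062.
Step 5: alpha = 0.05. fail to reject H0.

n_eff = 8, pos = 2, neg = 6, p = 0.289062, fail to reject H0.


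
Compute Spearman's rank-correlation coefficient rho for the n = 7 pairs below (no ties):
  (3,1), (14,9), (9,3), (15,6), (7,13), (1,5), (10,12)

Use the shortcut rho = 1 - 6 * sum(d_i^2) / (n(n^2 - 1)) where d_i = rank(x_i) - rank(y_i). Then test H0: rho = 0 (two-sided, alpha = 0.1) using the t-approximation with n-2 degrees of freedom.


Step 1: Rank x and y separately (midranks; no ties here).
rank(x): 3->2, 14->6, 9->4, 15->7, 7->3, 1->1, 10->5
rank(y): 1->1, 9->5, 3->2, 6->4, 13->7, 5->3, 12->6
Step 2: d_i = R_x(i) - R_y(i); compute d_i^2.
  (2-1)^2=1, (6-5)^2=1, (4-2)^2=4, (7-4)^2=9, (3-7)^2=16, (1-3)^2=4, (5-6)^2=1
sum(d^2) = 36.
Step 3: rho = 1 - 6*36 / (7*(7^2 - 1)) = 1 - 216/336 = 0.357143.
Step 4: Under H0, t = rho * sqrt((n-2)/(1-rho^2)) = 0.8550 ~ t(5).
Step 5: Two-sided p-value from the t-distribution with 5 df = 0.431611.
Step 6: alpha = 0.1. fail to reject H0.

rho = 0.3571, p = 0.431611, fail to reject H0 at alpha = 0.1.


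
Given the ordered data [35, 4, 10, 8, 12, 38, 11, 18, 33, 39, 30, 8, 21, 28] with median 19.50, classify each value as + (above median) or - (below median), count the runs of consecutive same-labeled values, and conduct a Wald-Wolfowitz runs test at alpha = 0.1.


Step 1: Compute median = 19.50; label A = above, B = below.
Labels in order: ABBBBABBAAABAA  (n_A = 7, n_B = 7)
Step 2: Count runs R = 7.
Step 3: Under H0 (random ordering), E[R] = 2*n_A*n_B/(n_A+n_B) + 1 = 2*7*7/14 + 1 = 8.0000.
        Var[R] = 2*n_A*n_B*(2*n_A*n_B - n_A - n_B) / ((n_A+n_B)^2 * (n_A+n_B-1)) = 8232/2548 = 3.2308.
        SD[R] = 1.7974.
Step 4: Continuity-corrected z = (R + 0.5 - E[R]) / SD[R] = (7 + 0.5 - 8.0000) / 1.7974 = -0.2782.
Step 5: Two-sided p-value via normal approximation = 2*(1 - Phi(|z|)) = 0.780879.
Step 6: alpha = 0.1. fail to reject H0.

R = 7, z = -0.2782, p = 0.780879, fail to reject H0.


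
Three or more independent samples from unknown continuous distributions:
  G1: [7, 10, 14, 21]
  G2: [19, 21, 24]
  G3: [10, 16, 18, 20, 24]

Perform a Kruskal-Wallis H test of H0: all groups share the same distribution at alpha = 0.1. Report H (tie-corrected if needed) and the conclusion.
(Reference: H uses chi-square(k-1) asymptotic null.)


Step 1: Combine all N = 12 observations and assign midranks.
sorted (value, group, rank): (7,G1,1), (10,G1,2.5), (10,G3,2.5), (14,G1,4), (16,G3,5), (18,G3,6), (19,G2,7), (20,G3,8), (21,G1,9.5), (21,G2,9.5), (24,G2,11.5), (24,G3,11.5)
Step 2: Sum ranks within each group.
R_1 = 17 (n_1 = 4)
R_2 = 28 (n_2 = 3)
R_3 = 33 (n_3 = 5)
Step 3: H = 12/(N(N+1)) * sum(R_i^2/n_i) - 3(N+1)
     = 12/(12*13) * (17^2/4 + 28^2/3 + 33^2/5) - 3*13
     = 0.076923 * 551.383 - 39
     = 3.414103.
Step 4: Ties present; correction factor C = 1 - 18/(12^3 - 12) = 0.989510. Corrected H = 3.414103 / 0.989510 = 3.450294.
Step 5: Under H0, H ~ chi^2(2); p-value = 0.178147.
Step 6: alpha = 0.1. fail to reject H0.

H = 3.4503, df = 2, p = 0.178147, fail to reject H0.


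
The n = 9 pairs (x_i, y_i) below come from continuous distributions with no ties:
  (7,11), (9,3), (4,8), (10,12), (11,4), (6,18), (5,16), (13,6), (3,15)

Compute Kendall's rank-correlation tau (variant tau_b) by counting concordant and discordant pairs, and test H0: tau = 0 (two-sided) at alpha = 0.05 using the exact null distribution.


Step 1: Enumerate the 36 unordered pairs (i,j) with i<j and classify each by sign(x_j-x_i) * sign(y_j-y_i).
  (1,2):dx=+2,dy=-8->D; (1,3):dx=-3,dy=-3->C; (1,4):dx=+3,dy=+1->C; (1,5):dx=+4,dy=-7->D
  (1,6):dx=-1,dy=+7->D; (1,7):dx=-2,dy=+5->D; (1,8):dx=+6,dy=-5->D; (1,9):dx=-4,dy=+4->D
  (2,3):dx=-5,dy=+5->D; (2,4):dx=+1,dy=+9->C; (2,5):dx=+2,dy=+1->C; (2,6):dx=-3,dy=+15->D
  (2,7):dx=-4,dy=+13->D; (2,8):dx=+4,dy=+3->C; (2,9):dx=-6,dy=+12->D; (3,4):dx=+6,dy=+4->C
  (3,5):dx=+7,dy=-4->D; (3,6):dx=+2,dy=+10->C; (3,7):dx=+1,dy=+8->C; (3,8):dx=+9,dy=-2->D
  (3,9):dx=-1,dy=+7->D; (4,5):dx=+1,dy=-8->D; (4,6):dx=-4,dy=+6->D; (4,7):dx=-5,dy=+4->D
  (4,8):dx=+3,dy=-6->D; (4,9):dx=-7,dy=+3->D; (5,6):dx=-5,dy=+14->D; (5,7):dx=-6,dy=+12->D
  (5,8):dx=+2,dy=+2->C; (5,9):dx=-8,dy=+11->D; (6,7):dx=-1,dy=-2->C; (6,8):dx=+7,dy=-12->D
  (6,9):dx=-3,dy=-3->C; (7,8):dx=+8,dy=-10->D; (7,9):dx=-2,dy=-1->C; (8,9):dx=-10,dy=+9->D
Step 2: C = 12, D = 24, total pairs = 36.
Step 3: tau = (C - D)/(n(n-1)/2) = (12 - 24)/36 = -0.333333.
Step 4: Exact two-sided p-value (enumerate n! = 362880 permutations of y under H0): p = 0.259518.
Step 5: alpha = 0.05. fail to reject H0.

tau_b = -0.3333 (C=12, D=24), p = 0.259518, fail to reject H0.


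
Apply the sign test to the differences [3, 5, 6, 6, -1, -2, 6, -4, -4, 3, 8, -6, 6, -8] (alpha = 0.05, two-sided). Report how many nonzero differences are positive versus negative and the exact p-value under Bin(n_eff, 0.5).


Step 1: Discard zero differences. Original n = 14; n_eff = number of nonzero differences = 14.
Nonzero differences (with sign): +3, +5, +6, +6, -1, -2, +6, -4, -4, +3, +8, -6, +6, -8
Step 2: Count signs: positive = 8, negative = 6.
Step 3: Under H0: P(positive) = 0.5, so the number of positives S ~ Bin(14, 0.5).
Step 4: Two-sided exact p-value = sum of Bin(14,0.5) probabilities at or below the observed probability = 0.790527.
Step 5: alpha = 0.05. fail to reject H0.

n_eff = 14, pos = 8, neg = 6, p = 0.790527, fail to reject H0.


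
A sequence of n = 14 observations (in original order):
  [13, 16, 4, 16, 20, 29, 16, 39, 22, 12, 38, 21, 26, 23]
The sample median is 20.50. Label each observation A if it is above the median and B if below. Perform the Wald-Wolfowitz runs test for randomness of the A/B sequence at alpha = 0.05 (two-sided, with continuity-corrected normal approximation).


Step 1: Compute median = 20.50; label A = above, B = below.
Labels in order: BBBBBABAABAAAA  (n_A = 7, n_B = 7)
Step 2: Count runs R = 6.
Step 3: Under H0 (random ordering), E[R] = 2*n_A*n_B/(n_A+n_B) + 1 = 2*7*7/14 + 1 = 8.0000.
        Var[R] = 2*n_A*n_B*(2*n_A*n_B - n_A - n_B) / ((n_A+n_B)^2 * (n_A+n_B-1)) = 8232/2548 = 3.2308.
        SD[R] = 1.7974.
Step 4: Continuity-corrected z = (R + 0.5 - E[R]) / SD[R] = (6 + 0.5 - 8.0000) / 1.7974 = -0.8345.
Step 5: Two-sided p-value via normal approximation = 2*(1 - Phi(|z|)) = 0.403986.
Step 6: alpha = 0.05. fail to reject H0.

R = 6, z = -0.8345, p = 0.403986, fail to reject H0.


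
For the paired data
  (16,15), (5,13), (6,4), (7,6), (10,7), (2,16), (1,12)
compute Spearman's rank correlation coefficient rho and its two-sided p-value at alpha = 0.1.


Step 1: Rank x and y separately (midranks; no ties here).
rank(x): 16->7, 5->3, 6->4, 7->5, 10->6, 2->2, 1->1
rank(y): 15->6, 13->5, 4->1, 6->2, 7->3, 16->7, 12->4
Step 2: d_i = R_x(i) - R_y(i); compute d_i^2.
  (7-6)^2=1, (3-5)^2=4, (4-1)^2=9, (5-2)^2=9, (6-3)^2=9, (2-7)^2=25, (1-4)^2=9
sum(d^2) = 66.
Step 3: rho = 1 - 6*66 / (7*(7^2 - 1)) = 1 - 396/336 = -0.178571.
Step 4: Under H0, t = rho * sqrt((n-2)/(1-rho^2)) = -0.4058 ~ t(5).
Step 5: Two-sided p-value from the t-distribution with 5 df = 0.701658.
Step 6: alpha = 0.1. fail to reject H0.

rho = -0.1786, p = 0.701658, fail to reject H0 at alpha = 0.1.


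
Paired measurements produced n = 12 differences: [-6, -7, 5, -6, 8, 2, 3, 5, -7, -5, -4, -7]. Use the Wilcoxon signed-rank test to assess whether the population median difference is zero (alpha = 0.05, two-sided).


Step 1: Drop any zero differences (none here) and take |d_i|.
|d| = [6, 7, 5, 6, 8, 2, 3, 5, 7, 5, 4, 7]
Step 2: Midrank |d_i| (ties get averaged ranks).
ranks: |6|->7.5, |7|->10, |5|->5, |6|->7.5, |8|->12, |2|->1, |3|->2, |5|->5, |7|->10, |5|->5, |4|->3, |7|->10
Step 3: Attach original signs; sum ranks with positive sign and with negative sign.
W+ = 5 + 12 + 1 + 2 + 5 = 25
W- = 7.5 + 10 + 7.5 + 10 + 5 + 3 + 10 = 53
(Check: W+ + W- = 78 should equal n(n+1)/2 = 78.)
Step 4: Test statistic W = min(W+, W-) = 25.
Step 5: Ties in |d|, so use the tie-corrected normal approximation.
        E[W] = n(n+1)/4 = 12*13/4 = 39.
        Tie groups: |d|=5 (t=3), |d|=6 (t=2), |d|=7 (t=3); sum(t^3 - t) = 54.
        Var[W] = n(n+1)(2n+1)/24 - sum(t^3-t)/48 = 3900/24 - 54/48 = 161.375.
        z = (W - E[W]) / sqrt(Var[W]) = (25 - 39) / 12.7033 = -1.1021.
        Two-sided p = 2*Phi(z) = 0.270430.
Step 6: alpha = 0.05. fail to reject H0.

W+ = 25, W- = 53, W = min = 25, p = 0.270430, fail to reject H0.


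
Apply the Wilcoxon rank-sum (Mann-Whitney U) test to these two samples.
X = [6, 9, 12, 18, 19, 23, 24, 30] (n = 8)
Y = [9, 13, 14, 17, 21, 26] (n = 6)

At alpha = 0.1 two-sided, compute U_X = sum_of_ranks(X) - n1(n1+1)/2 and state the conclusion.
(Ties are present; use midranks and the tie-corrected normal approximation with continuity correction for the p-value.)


Step 1: Combine and sort all 14 observations; assign midranks.
sorted (value, group): (6,X), (9,X), (9,Y), (12,X), (13,Y), (14,Y), (17,Y), (18,X), (19,X), (21,Y), (23,X), (24,X), (26,Y), (30,X)
ranks: 6->1, 9->2.5, 9->2.5, 12->4, 13->5, 14->6, 17->7, 18->8, 19->9, 21->10, 23->11, 24->12, 26->13, 30->14
Step 2: Rank sum for X: R1 = 1 + 2.5 + 4 + 8 + 9 + 11 + 12 + 14 = 61.5.
Step 3: U_X = R1 - n1(n1+1)/2 = 61.5 - 8*9/2 = 61.5 - 36 = 25.5.
       U_Y = n1*n2 - U_X = 48 - 25.5 = 22.5.
Step 4: Ties are present, so use the tie-corrected normal approximation (with continuity correction) for the p-value.
Step 5: p-value = 0.897167; compare to alpha = 0.1. fail to reject H0.

U_X = 25.5, p = 0.897167, fail to reject H0 at alpha = 0.1.


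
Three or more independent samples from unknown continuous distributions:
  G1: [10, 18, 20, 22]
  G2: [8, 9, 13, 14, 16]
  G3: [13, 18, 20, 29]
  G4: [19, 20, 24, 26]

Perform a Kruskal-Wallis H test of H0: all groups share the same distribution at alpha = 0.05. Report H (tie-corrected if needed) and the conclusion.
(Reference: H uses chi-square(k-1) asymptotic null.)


Step 1: Combine all N = 17 observations and assign midranks.
sorted (value, group, rank): (8,G2,1), (9,G2,2), (10,G1,3), (13,G2,4.5), (13,G3,4.5), (14,G2,6), (16,G2,7), (18,G1,8.5), (18,G3,8.5), (19,G4,10), (20,G1,12), (20,G3,12), (20,G4,12), (22,G1,14), (24,G4,15), (26,G4,16), (29,G3,17)
Step 2: Sum ranks within each group.
R_1 = 37.5 (n_1 = 4)
R_2 = 20.5 (n_2 = 5)
R_3 = 42 (n_3 = 4)
R_4 = 53 (n_4 = 4)
Step 3: H = 12/(N(N+1)) * sum(R_i^2/n_i) - 3(N+1)
     = 12/(17*18) * (37.5^2/4 + 20.5^2/5 + 42^2/4 + 53^2/4) - 3*18
     = 0.039216 * 1578.86 - 54
     = 7.916176.
Step 4: Ties present; correction factor C = 1 - 36/(17^3 - 17) = 0.992647. Corrected H = 7.916176 / 0.992647 = 7.974815.
Step 5: Under H0, H ~ chi^2(3); p-value = 0.046535.
Step 6: alpha = 0.05. reject H0.

H = 7.9748, df = 3, p = 0.046535, reject H0.


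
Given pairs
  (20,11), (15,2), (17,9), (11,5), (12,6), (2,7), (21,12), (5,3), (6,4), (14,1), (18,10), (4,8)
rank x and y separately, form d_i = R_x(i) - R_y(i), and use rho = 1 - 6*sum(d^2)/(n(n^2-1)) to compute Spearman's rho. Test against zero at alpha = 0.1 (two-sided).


Step 1: Rank x and y separately (midranks; no ties here).
rank(x): 20->11, 15->8, 17->9, 11->5, 12->6, 2->1, 21->12, 5->3, 6->4, 14->7, 18->10, 4->2
rank(y): 11->11, 2->2, 9->9, 5->5, 6->6, 7->7, 12->12, 3->3, 4->4, 1->1, 10->10, 8->8
Step 2: d_i = R_x(i) - R_y(i); compute d_i^2.
  (11-11)^2=0, (8-2)^2=36, (9-9)^2=0, (5-5)^2=0, (6-6)^2=0, (1-7)^2=36, (12-12)^2=0, (3-3)^2=0, (4-4)^2=0, (7-1)^2=36, (10-10)^2=0, (2-8)^2=36
sum(d^2) = 144.
Step 3: rho = 1 - 6*144 / (12*(12^2 - 1)) = 1 - 864/1716 = 0.496503.
Step 4: Under H0, t = rho * sqrt((n-2)/(1-rho^2)) = 1.8088 ~ t(10).
Step 5: Two-sided p-value from the t-distribution with 10 df = 0.100603.
Step 6: alpha = 0.1. fail to reject H0.

rho = 0.4965, p = 0.100603, fail to reject H0 at alpha = 0.1.


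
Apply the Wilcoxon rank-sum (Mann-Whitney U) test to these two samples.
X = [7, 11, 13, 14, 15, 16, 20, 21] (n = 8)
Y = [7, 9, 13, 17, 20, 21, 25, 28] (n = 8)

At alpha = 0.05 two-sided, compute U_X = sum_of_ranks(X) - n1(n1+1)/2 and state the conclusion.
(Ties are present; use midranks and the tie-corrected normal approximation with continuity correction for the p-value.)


Step 1: Combine and sort all 16 observations; assign midranks.
sorted (value, group): (7,X), (7,Y), (9,Y), (11,X), (13,X), (13,Y), (14,X), (15,X), (16,X), (17,Y), (20,X), (20,Y), (21,X), (21,Y), (25,Y), (28,Y)
ranks: 7->1.5, 7->1.5, 9->3, 11->4, 13->5.5, 13->5.5, 14->7, 15->8, 16->9, 17->10, 20->11.5, 20->11.5, 21->13.5, 21->13.5, 25->15, 28->16
Step 2: Rank sum for X: R1 = 1.5 + 4 + 5.5 + 7 + 8 + 9 + 11.5 + 13.5 = 60.
Step 3: U_X = R1 - n1(n1+1)/2 = 60 - 8*9/2 = 60 - 36 = 24.
       U_Y = n1*n2 - U_X = 64 - 24 = 40.
Step 4: Ties are present, so use the tie-corrected normal approximation (with continuity correction) for the p-value.
Step 5: p-value = 0.429537; compare to alpha = 0.05. fail to reject H0.

U_X = 24, p = 0.429537, fail to reject H0 at alpha = 0.05.


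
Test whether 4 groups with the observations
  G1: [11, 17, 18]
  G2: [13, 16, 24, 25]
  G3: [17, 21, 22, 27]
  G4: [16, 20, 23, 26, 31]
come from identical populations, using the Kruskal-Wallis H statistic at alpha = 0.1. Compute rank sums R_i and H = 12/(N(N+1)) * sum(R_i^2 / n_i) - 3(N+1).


Step 1: Combine all N = 16 observations and assign midranks.
sorted (value, group, rank): (11,G1,1), (13,G2,2), (16,G2,3.5), (16,G4,3.5), (17,G1,5.5), (17,G3,5.5), (18,G1,7), (20,G4,8), (21,G3,9), (22,G3,10), (23,G4,11), (24,G2,12), (25,G2,13), (26,G4,14), (27,G3,15), (31,G4,16)
Step 2: Sum ranks within each group.
R_1 = 13.5 (n_1 = 3)
R_2 = 30.5 (n_2 = 4)
R_3 = 39.5 (n_3 = 4)
R_4 = 52.5 (n_4 = 5)
Step 3: H = 12/(N(N+1)) * sum(R_i^2/n_i) - 3(N+1)
     = 12/(16*17) * (13.5^2/3 + 30.5^2/4 + 39.5^2/4 + 52.5^2/5) - 3*17
     = 0.044118 * 1234.62 - 51
     = 3.468750.
Step 4: Ties present; correction factor C = 1 - 12/(16^3 - 16) = 0.997059. Corrected H = 3.468750 / 0.997059 = 3.478982.
Step 5: Under H0, H ~ chi^2(3); p-value = 0.323498.
Step 6: alpha = 0.1. fail to reject H0.

H = 3.4790, df = 3, p = 0.323498, fail to reject H0.


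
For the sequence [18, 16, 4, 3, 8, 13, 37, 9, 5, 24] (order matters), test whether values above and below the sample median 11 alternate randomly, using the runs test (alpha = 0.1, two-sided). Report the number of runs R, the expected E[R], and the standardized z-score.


Step 1: Compute median = 11; label A = above, B = below.
Labels in order: AABBBAABBA  (n_A = 5, n_B = 5)
Step 2: Count runs R = 5.
Step 3: Under H0 (random ordering), E[R] = 2*n_A*n_B/(n_A+n_B) + 1 = 2*5*5/10 + 1 = 6.0000.
        Var[R] = 2*n_A*n_B*(2*n_A*n_B - n_A - n_B) / ((n_A+n_B)^2 * (n_A+n_B-1)) = 2000/900 = 2.2222.
        SD[R] = 1.4907.
Step 4: Continuity-corrected z = (R + 0.5 - E[R]) / SD[R] = (5 + 0.5 - 6.0000) / 1.4907 = -0.3354.
Step 5: Two-sided p-value via normal approximation = 2*(1 - Phi(|z|)) = 0.737316.
Step 6: alpha = 0.1. fail to reject H0.

R = 5, z = -0.3354, p = 0.737316, fail to reject H0.


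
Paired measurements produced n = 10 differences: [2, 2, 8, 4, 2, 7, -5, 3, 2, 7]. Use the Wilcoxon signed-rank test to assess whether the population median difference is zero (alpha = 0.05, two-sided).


Step 1: Drop any zero differences (none here) and take |d_i|.
|d| = [2, 2, 8, 4, 2, 7, 5, 3, 2, 7]
Step 2: Midrank |d_i| (ties get averaged ranks).
ranks: |2|->2.5, |2|->2.5, |8|->10, |4|->6, |2|->2.5, |7|->8.5, |5|->7, |3|->5, |2|->2.5, |7|->8.5
Step 3: Attach original signs; sum ranks with positive sign and with negative sign.
W+ = 2.5 + 2.5 + 10 + 6 + 2.5 + 8.5 + 5 + 2.5 + 8.5 = 48
W- = 7 = 7
(Check: W+ + W- = 55 should equal n(n+1)/2 = 55.)
Step 4: Test statistic W = min(W+, W-) = 7.
Step 5: Ties in |d|, so use the tie-corrected normal approximation.
        E[W] = n(n+1)/4 = 10*11/4 = 27.5.
        Tie groups: |d|=2 (t=4), |d|=7 (t=2); sum(t^3 - t) = 66.
        Var[W] = n(n+1)(2n+1)/24 - sum(t^3-t)/48 = 2310/24 - 66/48 = 94.875.
        z = (W - E[W]) / sqrt(Var[W]) = (7 - 27.5) / 9.7404 = -2.1046.
        Two-sided p = 2*Phi(z) = 0.035323.
Step 6: alpha = 0.05. reject H0.

W+ = 48, W- = 7, W = min = 7, p = 0.035323, reject H0.


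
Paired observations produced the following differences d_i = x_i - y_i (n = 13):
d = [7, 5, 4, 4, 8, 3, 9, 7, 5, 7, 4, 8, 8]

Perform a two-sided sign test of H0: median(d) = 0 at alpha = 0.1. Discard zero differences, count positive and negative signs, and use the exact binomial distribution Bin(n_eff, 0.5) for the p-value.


Step 1: Discard zero differences. Original n = 13; n_eff = number of nonzero differences = 13.
Nonzero differences (with sign): +7, +5, +4, +4, +8, +3, +9, +7, +5, +7, +4, +8, +8
Step 2: Count signs: positive = 13, negative = 0.
Step 3: Under H0: P(positive) = 0.5, so the number of positives S ~ Bin(13, 0.5).
Step 4: Two-sided exact p-value = sum of Bin(13,0.5) probabilities at or below the observed probability = 0.000244.
Step 5: alpha = 0.1. reject H0.

n_eff = 13, pos = 13, neg = 0, p = 0.000244, reject H0.


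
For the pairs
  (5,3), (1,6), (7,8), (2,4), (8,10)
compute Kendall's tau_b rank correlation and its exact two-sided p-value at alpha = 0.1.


Step 1: Enumerate the 10 unordered pairs (i,j) with i<j and classify each by sign(x_j-x_i) * sign(y_j-y_i).
  (1,2):dx=-4,dy=+3->D; (1,3):dx=+2,dy=+5->C; (1,4):dx=-3,dy=+1->D; (1,5):dx=+3,dy=+7->C
  (2,3):dx=+6,dy=+2->C; (2,4):dx=+1,dy=-2->D; (2,5):dx=+7,dy=+4->C; (3,4):dx=-5,dy=-4->C
  (3,5):dx=+1,dy=+2->C; (4,5):dx=+6,dy=+6->C
Step 2: C = 7, D = 3, total pairs = 10.
Step 3: tau = (C - D)/(n(n-1)/2) = (7 - 3)/10 = 0.400000.
Step 4: Exact two-sided p-value (enumerate n! = 120 permutations of y under H0): p = 0.483333.
Step 5: alpha = 0.1. fail to reject H0.

tau_b = 0.4000 (C=7, D=3), p = 0.483333, fail to reject H0.


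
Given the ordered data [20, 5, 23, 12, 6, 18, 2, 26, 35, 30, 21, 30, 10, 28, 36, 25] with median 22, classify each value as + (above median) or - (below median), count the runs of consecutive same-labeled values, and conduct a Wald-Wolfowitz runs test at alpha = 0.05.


Step 1: Compute median = 22; label A = above, B = below.
Labels in order: BBABBBBAAABABAAA  (n_A = 8, n_B = 8)
Step 2: Count runs R = 8.
Step 3: Under H0 (random ordering), E[R] = 2*n_A*n_B/(n_A+n_B) + 1 = 2*8*8/16 + 1 = 9.0000.
        Var[R] = 2*n_A*n_B*(2*n_A*n_B - n_A - n_B) / ((n_A+n_B)^2 * (n_A+n_B-1)) = 14336/3840 = 3.7333.
        SD[R] = 1.9322.
Step 4: Continuity-corrected z = (R + 0.5 - E[R]) / SD[R] = (8 + 0.5 - 9.0000) / 1.9322 = -0.2588.
Step 5: Two-sided p-value via normal approximation = 2*(1 - Phi(|z|)) = 0.795809.
Step 6: alpha = 0.05. fail to reject H0.

R = 8, z = -0.2588, p = 0.795809, fail to reject H0.


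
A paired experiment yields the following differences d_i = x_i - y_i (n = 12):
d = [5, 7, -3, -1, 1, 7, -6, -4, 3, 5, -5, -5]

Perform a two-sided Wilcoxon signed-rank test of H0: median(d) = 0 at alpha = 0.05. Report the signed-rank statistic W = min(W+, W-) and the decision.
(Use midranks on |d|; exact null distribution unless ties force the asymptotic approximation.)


Step 1: Drop any zero differences (none here) and take |d_i|.
|d| = [5, 7, 3, 1, 1, 7, 6, 4, 3, 5, 5, 5]
Step 2: Midrank |d_i| (ties get averaged ranks).
ranks: |5|->7.5, |7|->11.5, |3|->3.5, |1|->1.5, |1|->1.5, |7|->11.5, |6|->10, |4|->5, |3|->3.5, |5|->7.5, |5|->7.5, |5|->7.5
Step 3: Attach original signs; sum ranks with positive sign and with negative sign.
W+ = 7.5 + 11.5 + 1.5 + 11.5 + 3.5 + 7.5 = 43
W- = 3.5 + 1.5 + 10 + 5 + 7.5 + 7.5 = 35
(Check: W+ + W- = 78 should equal n(n+1)/2 = 78.)
Step 4: Test statistic W = min(W+, W-) = 35.
Step 5: Ties in |d|, so use the tie-corrected normal approximation.
        E[W] = n(n+1)/4 = 12*13/4 = 39.
        Tie groups: |d|=1 (t=2), |d|=3 (t=2), |d|=5 (t=4), |d|=7 (t=2); sum(t^3 - t) = 78.
        Var[W] = n(n+1)(2n+1)/24 - sum(t^3-t)/48 = 3900/24 - 78/48 = 160.875.
        z = (W - E[W]) / sqrt(Var[W]) = (35 - 39) / 12.6837 = -0.3154.
        Two-sided p = 2*Phi(z) = 0.752483.
Step 6: alpha = 0.05. fail to reject H0.

W+ = 43, W- = 35, W = min = 35, p = 0.752483, fail to reject H0.


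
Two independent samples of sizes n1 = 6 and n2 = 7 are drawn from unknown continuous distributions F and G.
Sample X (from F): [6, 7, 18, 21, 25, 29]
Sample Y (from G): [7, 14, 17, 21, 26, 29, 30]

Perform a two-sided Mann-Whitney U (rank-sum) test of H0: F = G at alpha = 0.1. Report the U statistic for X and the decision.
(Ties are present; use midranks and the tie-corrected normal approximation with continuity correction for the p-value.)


Step 1: Combine and sort all 13 observations; assign midranks.
sorted (value, group): (6,X), (7,X), (7,Y), (14,Y), (17,Y), (18,X), (21,X), (21,Y), (25,X), (26,Y), (29,X), (29,Y), (30,Y)
ranks: 6->1, 7->2.5, 7->2.5, 14->4, 17->5, 18->6, 21->7.5, 21->7.5, 25->9, 26->10, 29->11.5, 29->11.5, 30->13
Step 2: Rank sum for X: R1 = 1 + 2.5 + 6 + 7.5 + 9 + 11.5 = 37.5.
Step 3: U_X = R1 - n1(n1+1)/2 = 37.5 - 6*7/2 = 37.5 - 21 = 16.5.
       U_Y = n1*n2 - U_X = 42 - 16.5 = 25.5.
Step 4: Ties are present, so use the tie-corrected normal approximation (with continuity correction) for the p-value.
Step 5: p-value = 0.566104; compare to alpha = 0.1. fail to reject H0.

U_X = 16.5, p = 0.566104, fail to reject H0 at alpha = 0.1.
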